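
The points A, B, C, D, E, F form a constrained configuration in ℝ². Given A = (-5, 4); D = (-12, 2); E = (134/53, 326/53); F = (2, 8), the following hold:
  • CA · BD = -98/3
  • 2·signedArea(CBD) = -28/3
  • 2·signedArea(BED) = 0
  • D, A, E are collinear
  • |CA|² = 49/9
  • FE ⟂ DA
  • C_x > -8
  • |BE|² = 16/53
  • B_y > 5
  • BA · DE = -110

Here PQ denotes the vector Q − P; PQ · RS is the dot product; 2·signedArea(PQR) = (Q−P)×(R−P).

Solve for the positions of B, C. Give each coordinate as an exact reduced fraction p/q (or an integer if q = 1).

1. B_x = 2  [2·signedArea(BED) = 0 ∩ BA · DE = -110]
2. B_y = 6  [2·signedArea(BED) = 0 ∩ BA · DE = -110]
   → B = (2, 6)
3. C_x = -22/3  [2·signedArea(CBD) = -28/3 ∩ CA · BD = -98/3]
4. C_y = 4  [2·signedArea(CBD) = -28/3 ∩ CA · BD = -98/3]
   → C = (-22/3, 4)

B = (2, 6)
C = (-22/3, 4)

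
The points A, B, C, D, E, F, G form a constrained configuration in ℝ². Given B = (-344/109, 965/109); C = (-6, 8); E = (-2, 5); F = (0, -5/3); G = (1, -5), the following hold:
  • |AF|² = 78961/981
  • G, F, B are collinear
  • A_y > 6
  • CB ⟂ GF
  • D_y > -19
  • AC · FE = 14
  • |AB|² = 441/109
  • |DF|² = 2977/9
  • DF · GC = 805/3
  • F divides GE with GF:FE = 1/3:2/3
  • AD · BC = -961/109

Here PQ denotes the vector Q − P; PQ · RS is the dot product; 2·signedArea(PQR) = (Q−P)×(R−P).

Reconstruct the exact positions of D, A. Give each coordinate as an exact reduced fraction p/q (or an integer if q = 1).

A = (-281/109, 755/109)
D = (8, -18)

1. A_x = -281/109  [line 2·x + -20/3·y + 154/3 = 0 ∩ |AB|² = 441/109]
2. A_y = 755/109  [line 2·x + -20/3·y + 154/3 = 0 ∩ |AB|² = 441/109]
   → A = (-281/109, 755/109)
3. D_x = 8  [DF · GC = 805/3 ∩ AD · BC = -961/109]
4. D_y = -18  [DF · GC = 805/3 ∩ AD · BC = -961/109]
   → D = (8, -18)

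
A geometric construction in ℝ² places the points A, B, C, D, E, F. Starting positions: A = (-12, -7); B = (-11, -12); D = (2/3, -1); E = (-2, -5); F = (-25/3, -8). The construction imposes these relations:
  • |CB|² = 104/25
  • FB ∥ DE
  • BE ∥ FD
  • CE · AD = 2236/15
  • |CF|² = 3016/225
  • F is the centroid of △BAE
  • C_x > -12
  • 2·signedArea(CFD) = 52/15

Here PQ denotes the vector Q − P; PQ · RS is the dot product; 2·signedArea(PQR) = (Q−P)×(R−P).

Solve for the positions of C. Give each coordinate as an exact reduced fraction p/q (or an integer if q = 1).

C = (-57/5, -10)

1. C_x = -57/5  [2·signedArea(CFD) = 52/15 ∩ CE · AD = 2236/15]
2. C_y = -10  [2·signedArea(CFD) = 52/15 ∩ CE · AD = 2236/15]
   → C = (-57/5, -10)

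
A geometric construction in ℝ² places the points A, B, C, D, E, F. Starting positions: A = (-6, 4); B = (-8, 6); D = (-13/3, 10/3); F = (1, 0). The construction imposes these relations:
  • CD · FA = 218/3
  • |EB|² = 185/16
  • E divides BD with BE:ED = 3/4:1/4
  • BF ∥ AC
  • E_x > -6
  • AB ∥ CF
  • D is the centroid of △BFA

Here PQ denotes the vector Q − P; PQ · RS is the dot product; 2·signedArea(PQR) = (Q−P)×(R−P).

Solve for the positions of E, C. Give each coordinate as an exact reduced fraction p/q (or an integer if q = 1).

1. E_x = -21/4  [E divides BD with BE:ED = 3/4:1/4]
2. E_y = 4  [E divides BD with BE:ED = 3/4:1/4]
   → E = (-21/4, 4)
3. C_x = 3  [AB ∥ CF ∩ BF ∥ AC]
4. C_y = -2  [AB ∥ CF ∩ BF ∥ AC]
   → C = (3, -2)

C = (3, -2)
E = (-21/4, 4)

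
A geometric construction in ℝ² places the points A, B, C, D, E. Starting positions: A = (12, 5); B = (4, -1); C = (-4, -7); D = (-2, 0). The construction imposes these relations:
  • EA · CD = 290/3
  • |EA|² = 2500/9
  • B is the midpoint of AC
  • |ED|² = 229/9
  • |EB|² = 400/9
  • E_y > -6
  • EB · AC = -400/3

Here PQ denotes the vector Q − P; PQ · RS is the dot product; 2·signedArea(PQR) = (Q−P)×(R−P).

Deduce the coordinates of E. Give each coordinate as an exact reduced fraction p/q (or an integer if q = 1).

E = (-4/3, -5)

1. E_x = -4/3  [EB · AC = -400/3 ∩ EA · CD = 290/3]
2. E_y = -5  [EB · AC = -400/3 ∩ EA · CD = 290/3]
   → E = (-4/3, -5)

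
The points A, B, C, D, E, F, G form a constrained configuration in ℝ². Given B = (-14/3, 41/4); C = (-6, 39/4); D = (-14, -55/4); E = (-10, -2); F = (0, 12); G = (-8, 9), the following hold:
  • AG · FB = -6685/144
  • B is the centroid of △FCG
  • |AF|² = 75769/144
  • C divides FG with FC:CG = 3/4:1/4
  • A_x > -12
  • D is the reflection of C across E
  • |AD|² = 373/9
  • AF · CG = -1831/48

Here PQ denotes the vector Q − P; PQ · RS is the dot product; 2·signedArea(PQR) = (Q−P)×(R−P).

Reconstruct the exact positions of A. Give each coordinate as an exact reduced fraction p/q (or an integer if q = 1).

1. A_x = -35/3  [line 14/3·x + 7/4·y + 9793/144 = 0 ∩ |AF|² = 75769/144]
2. A_y = -31/4  [line 14/3·x + 7/4·y + 9793/144 = 0 ∩ |AF|² = 75769/144]
   → A = (-35/3, -31/4)

A = (-35/3, -31/4)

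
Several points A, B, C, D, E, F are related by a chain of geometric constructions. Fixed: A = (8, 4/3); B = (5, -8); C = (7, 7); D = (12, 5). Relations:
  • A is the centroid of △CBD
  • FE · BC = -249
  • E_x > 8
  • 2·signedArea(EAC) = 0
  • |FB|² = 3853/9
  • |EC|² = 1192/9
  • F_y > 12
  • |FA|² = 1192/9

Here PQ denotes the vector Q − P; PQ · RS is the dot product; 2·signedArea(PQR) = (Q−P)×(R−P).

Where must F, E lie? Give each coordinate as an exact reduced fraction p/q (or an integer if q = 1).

E = (9, -13/3)
F = (6, 38/3)

1. E_x = 9  [line -17/3·x + -1·y + 140/3 = 0 ∩ |EC|² = 1192/9]
2. E_y = -13/3  [line -17/3·x + -1·y + 140/3 = 0 ∩ |EC|² = 1192/9]
   → E = (9, -13/3)
3. F_x = 6  [line -2·x + -15·y + 202 = 0 ∩ |FA|² = 1192/9]
4. F_y = 38/3  [line -2·x + -15·y + 202 = 0 ∩ |FA|² = 1192/9]
   → F = (6, 38/3)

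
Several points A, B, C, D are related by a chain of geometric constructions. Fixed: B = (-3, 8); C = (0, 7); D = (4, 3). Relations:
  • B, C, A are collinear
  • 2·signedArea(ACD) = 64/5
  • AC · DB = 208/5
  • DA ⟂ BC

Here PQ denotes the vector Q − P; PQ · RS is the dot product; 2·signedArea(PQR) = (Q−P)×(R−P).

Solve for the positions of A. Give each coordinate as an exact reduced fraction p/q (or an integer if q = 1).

A = (24/5, 27/5)

1. A_x = 24/5  [B, C, A are collinear ∩ DA ⟂ BC]
2. A_y = 27/5  [B, C, A are collinear ∩ DA ⟂ BC]
   → A = (24/5, 27/5)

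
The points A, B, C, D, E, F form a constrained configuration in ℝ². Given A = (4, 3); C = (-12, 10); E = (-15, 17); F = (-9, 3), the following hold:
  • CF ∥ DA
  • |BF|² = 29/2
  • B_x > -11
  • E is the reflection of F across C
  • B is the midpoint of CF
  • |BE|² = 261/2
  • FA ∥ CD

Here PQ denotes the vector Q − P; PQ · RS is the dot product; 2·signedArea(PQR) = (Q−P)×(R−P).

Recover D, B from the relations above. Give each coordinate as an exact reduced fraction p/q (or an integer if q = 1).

B = (-21/2, 13/2)
D = (1, 10)

1. D_x = 1  [CF ∥ DA ∩ FA ∥ CD]
2. D_y = 10  [CF ∥ DA ∩ FA ∥ CD]
   → D = (1, 10)
3. B_x = -21/2  [B is the midpoint of CF]
4. B_y = 13/2  [B is the midpoint of CF]
   → B = (-21/2, 13/2)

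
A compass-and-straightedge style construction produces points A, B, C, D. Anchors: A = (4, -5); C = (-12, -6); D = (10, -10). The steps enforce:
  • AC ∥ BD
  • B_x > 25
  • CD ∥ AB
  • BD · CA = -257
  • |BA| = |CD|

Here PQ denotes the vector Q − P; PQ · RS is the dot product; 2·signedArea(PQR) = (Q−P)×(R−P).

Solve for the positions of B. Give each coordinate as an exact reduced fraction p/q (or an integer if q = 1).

B = (26, -9)

1. B_x = 26  [AC ∥ BD ∩ CD ∥ AB]
2. B_y = -9  [AC ∥ BD ∩ CD ∥ AB]
   → B = (26, -9)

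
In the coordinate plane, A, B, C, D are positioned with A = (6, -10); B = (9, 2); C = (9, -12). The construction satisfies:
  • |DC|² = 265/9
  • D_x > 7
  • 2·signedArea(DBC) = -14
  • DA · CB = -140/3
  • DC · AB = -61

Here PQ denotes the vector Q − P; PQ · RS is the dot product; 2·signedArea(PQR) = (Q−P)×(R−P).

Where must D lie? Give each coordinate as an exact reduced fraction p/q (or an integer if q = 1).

1. D_x = 8  [DC · AB = -61 ∩ 2·signedArea(DBC) = -14]
2. D_y = -20/3  [DC · AB = -61 ∩ 2·signedArea(DBC) = -14]
   → D = (8, -20/3)

D = (8, -20/3)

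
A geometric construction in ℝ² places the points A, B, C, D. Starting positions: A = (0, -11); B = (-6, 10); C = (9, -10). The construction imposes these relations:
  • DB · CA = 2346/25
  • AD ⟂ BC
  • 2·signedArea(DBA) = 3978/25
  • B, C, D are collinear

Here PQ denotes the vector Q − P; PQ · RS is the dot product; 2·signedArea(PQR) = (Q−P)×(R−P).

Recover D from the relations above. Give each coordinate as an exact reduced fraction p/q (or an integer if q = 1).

D = (156/25, -158/25)

1. D_x = 156/25  [B, C, D are collinear ∩ AD ⟂ BC]
2. D_y = -158/25  [B, C, D are collinear ∩ AD ⟂ BC]
   → D = (156/25, -158/25)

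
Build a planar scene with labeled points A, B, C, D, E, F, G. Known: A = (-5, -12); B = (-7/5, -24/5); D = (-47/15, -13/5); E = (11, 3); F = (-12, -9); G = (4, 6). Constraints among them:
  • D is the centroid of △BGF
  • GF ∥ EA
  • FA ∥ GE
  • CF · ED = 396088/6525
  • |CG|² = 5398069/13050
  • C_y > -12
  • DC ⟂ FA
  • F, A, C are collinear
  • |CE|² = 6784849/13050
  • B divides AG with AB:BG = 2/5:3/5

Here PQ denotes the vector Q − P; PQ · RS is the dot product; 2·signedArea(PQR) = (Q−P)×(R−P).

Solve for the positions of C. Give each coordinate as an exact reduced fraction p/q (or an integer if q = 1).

C = (-5939/870, -3253/290)

1. C_x = -5939/870  [F, A, C are collinear ∩ DC ⟂ FA]
2. C_y = -3253/290  [F, A, C are collinear ∩ DC ⟂ FA]
   → C = (-5939/870, -3253/290)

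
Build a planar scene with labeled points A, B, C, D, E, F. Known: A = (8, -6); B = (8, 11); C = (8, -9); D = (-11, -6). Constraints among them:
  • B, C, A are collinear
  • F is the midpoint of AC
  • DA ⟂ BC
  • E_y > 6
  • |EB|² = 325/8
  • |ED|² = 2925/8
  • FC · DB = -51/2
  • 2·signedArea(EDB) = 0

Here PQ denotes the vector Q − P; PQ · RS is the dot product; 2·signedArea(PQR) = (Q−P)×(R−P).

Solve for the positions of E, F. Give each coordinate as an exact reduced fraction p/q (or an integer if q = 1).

E = (13/4, 27/4)
F = (8, -15/2)

1. E_x = 13/4  [line -17·x + 19·y + -73 = 0 ∩ |ED|² = 2925/8]
2. E_y = 27/4  [line -17·x + 19·y + -73 = 0 ∩ |ED|² = 2925/8]
   → E = (13/4, 27/4)
3. F_x = 8  [F is the midpoint of AC]
4. F_y = -15/2  [F is the midpoint of AC]
   → F = (8, -15/2)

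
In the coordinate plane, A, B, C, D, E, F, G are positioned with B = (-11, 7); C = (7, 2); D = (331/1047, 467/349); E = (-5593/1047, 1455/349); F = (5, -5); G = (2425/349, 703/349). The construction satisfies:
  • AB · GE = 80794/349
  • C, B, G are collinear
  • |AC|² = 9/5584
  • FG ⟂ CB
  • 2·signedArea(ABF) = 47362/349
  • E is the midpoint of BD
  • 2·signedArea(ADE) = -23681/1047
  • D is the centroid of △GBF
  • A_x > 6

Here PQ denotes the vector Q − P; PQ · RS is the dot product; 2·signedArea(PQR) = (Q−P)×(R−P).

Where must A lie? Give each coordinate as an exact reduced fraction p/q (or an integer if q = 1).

A = (4859/698, 2807/1396)

1. A_x = 4859/698  [2·signedArea(ADE) = -23681/1047 ∩ 2·signedArea(ABF) = 47362/349]
2. A_y = 2807/1396  [2·signedArea(ADE) = -23681/1047 ∩ 2·signedArea(ABF) = 47362/349]
   → A = (4859/698, 2807/1396)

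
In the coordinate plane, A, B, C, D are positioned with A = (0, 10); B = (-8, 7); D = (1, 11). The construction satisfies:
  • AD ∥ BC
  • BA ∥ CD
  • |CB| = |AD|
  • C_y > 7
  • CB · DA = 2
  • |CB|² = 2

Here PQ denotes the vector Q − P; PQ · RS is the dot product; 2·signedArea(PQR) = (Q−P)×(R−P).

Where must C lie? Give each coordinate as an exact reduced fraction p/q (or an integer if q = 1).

1. C_x = -7  [BA ∥ CD ∩ AD ∥ BC]
2. C_y = 8  [BA ∥ CD ∩ AD ∥ BC]
   → C = (-7, 8)

C = (-7, 8)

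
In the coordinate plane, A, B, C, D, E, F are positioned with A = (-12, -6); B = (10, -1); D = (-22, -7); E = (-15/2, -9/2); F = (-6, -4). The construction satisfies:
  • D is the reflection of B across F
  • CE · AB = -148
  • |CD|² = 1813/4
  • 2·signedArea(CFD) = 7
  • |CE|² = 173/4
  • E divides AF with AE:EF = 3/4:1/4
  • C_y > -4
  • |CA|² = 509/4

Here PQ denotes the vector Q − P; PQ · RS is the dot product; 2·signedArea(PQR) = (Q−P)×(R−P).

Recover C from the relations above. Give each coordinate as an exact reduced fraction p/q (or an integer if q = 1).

C = (-1, -7/2)

1. C_x = -1  [2·signedArea(CFD) = 7 ∩ CE · AB = -148]
2. C_y = -7/2  [2·signedArea(CFD) = 7 ∩ CE · AB = -148]
   → C = (-1, -7/2)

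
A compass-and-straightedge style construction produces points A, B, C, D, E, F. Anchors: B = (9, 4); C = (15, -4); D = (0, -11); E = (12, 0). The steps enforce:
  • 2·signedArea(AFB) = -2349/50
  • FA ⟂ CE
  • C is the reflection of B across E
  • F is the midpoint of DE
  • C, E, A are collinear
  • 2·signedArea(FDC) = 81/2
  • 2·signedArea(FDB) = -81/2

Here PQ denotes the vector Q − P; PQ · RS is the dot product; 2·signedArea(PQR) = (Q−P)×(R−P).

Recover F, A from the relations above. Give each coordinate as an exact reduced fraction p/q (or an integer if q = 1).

1. F_x = 6  [F is the midpoint of DE]
2. F_y = -11/2  [F is the midpoint of DE]
   → F = (6, -11/2)
3. A_x = 312/25  [C, E, A are collinear ∩ FA ⟂ CE]
4. A_y = -16/25  [C, E, A are collinear ∩ FA ⟂ CE]
   → A = (312/25, -16/25)

A = (312/25, -16/25)
F = (6, -11/2)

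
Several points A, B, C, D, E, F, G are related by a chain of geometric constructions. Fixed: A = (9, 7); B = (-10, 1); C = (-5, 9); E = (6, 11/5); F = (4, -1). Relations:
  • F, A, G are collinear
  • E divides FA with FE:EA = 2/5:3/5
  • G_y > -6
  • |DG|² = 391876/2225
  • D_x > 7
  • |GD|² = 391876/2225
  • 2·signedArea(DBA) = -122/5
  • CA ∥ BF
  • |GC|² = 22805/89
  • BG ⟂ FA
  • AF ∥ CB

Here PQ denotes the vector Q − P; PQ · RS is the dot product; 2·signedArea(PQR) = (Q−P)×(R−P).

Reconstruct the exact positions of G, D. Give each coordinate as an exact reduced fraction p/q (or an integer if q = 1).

1. G_x = 86/89  [F, A, G are collinear ∩ BG ⟂ FA]
2. G_y = -521/89  [F, A, G are collinear ∩ BG ⟂ FA]
   → G = (86/89, -521/89)
3. D_x = 8  [line -6·x + 19·y + -273/5 = 0 ∩ |DG|² = 391876/2225]
4. D_y = 27/5  [line -6·x + 19·y + -273/5 = 0 ∩ |DG|² = 391876/2225]
   → D = (8, 27/5)

D = (8, 27/5)
G = (86/89, -521/89)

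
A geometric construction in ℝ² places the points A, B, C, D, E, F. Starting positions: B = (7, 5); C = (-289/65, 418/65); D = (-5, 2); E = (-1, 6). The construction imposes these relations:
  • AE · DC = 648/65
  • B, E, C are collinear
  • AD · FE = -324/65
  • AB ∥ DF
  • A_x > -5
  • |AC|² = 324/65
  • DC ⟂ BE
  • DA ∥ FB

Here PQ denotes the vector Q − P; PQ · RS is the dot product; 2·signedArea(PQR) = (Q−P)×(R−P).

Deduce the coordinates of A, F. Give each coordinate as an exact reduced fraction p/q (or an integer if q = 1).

A = (-307/65, 274/65)
F = (437/65, 181/65)

1. A_x = -307/65  [line -36/65·x + -288/65·y + 1044/65 = 0 ∩ |AC|² = 324/65]
2. A_y = 274/65  [line -36/65·x + -288/65·y + 1044/65 = 0 ∩ |AC|² = 324/65]
   → A = (-307/65, 274/65)
3. F_x = 437/65  [AD · FE = -324/65 ∩ DA ∥ FB]
4. F_y = 181/65  [AD · FE = -324/65 ∩ DA ∥ FB]
   → F = (437/65, 181/65)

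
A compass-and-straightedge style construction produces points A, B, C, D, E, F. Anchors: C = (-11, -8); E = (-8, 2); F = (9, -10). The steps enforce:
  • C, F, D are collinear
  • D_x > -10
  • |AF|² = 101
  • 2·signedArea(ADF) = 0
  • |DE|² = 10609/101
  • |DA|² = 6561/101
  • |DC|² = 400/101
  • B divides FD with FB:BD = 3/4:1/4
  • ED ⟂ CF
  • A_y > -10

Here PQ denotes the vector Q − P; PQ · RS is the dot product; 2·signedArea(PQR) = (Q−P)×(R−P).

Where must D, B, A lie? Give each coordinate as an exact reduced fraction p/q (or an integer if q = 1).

1. D_x = -911/101  [C, F, D are collinear ∩ ED ⟂ CF]
2. D_y = -828/101  [C, F, D are collinear ∩ ED ⟂ CF]
   → D = (-911/101, -828/101)
3. B_x = -456/101  [B divides FD with FB:BD = 3/4:1/4]
4. B_y = -1747/202  [B divides FD with FB:BD = 3/4:1/4]
   → B = (-456/101, -1747/202)
5. A_x = -1  [line 182/101·x + 1820/101·y + 16562/101 = 0 ∩ |AF|² = 101]
6. A_y = -9  [line 182/101·x + 1820/101·y + 16562/101 = 0 ∩ |AF|² = 101]
   → A = (-1, -9)

A = (-1, -9)
B = (-456/101, -1747/202)
D = (-911/101, -828/101)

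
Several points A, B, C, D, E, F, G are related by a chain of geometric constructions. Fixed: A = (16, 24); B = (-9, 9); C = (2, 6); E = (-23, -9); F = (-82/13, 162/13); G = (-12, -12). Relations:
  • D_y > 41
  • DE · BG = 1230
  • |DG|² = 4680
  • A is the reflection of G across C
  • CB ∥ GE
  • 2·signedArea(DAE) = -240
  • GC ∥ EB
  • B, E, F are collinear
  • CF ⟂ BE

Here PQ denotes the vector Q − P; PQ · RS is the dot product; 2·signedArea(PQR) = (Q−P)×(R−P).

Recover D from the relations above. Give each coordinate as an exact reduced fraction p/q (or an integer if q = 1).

D = (30, 42)

1. D_x = 30  [DE · BG = 1230 ∩ 2·signedArea(DAE) = -240]
2. D_y = 42  [DE · BG = 1230 ∩ 2·signedArea(DAE) = -240]
   → D = (30, 42)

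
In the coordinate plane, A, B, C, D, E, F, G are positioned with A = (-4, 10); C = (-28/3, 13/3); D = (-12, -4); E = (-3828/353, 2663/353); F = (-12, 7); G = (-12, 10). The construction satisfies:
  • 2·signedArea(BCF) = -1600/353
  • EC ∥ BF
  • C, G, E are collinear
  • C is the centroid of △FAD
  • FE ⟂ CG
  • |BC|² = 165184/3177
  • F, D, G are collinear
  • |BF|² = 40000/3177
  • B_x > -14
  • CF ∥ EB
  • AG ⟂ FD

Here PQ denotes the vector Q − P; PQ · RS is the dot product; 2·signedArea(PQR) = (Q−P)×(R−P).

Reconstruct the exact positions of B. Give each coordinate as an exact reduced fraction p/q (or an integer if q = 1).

B = (-14308/1059, 10813/1059)

1. B_x = -14308/1059  [EC ∥ BF ∩ CF ∥ EB]
2. B_y = 10813/1059  [EC ∥ BF ∩ CF ∥ EB]
   → B = (-14308/1059, 10813/1059)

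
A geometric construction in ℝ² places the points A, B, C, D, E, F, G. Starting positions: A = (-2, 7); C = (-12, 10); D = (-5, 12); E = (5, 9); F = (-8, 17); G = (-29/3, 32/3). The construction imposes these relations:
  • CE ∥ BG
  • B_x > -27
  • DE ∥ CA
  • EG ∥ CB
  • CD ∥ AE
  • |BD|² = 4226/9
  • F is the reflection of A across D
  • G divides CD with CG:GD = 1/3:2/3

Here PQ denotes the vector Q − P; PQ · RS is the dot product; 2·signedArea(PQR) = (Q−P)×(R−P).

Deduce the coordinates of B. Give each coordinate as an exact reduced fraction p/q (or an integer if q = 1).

B = (-80/3, 35/3)

1. B_x = -80/3  [CE ∥ BG ∩ EG ∥ CB]
2. B_y = 35/3  [CE ∥ BG ∩ EG ∥ CB]
   → B = (-80/3, 35/3)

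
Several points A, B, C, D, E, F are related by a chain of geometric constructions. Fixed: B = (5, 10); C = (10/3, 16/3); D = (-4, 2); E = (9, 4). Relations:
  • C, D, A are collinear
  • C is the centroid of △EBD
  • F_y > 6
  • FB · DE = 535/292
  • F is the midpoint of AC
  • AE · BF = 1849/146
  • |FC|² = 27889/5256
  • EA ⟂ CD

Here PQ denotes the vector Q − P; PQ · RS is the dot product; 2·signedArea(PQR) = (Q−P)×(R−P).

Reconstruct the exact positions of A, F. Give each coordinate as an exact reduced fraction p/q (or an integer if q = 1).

1. A_x = 1099/146  [C, D, A are collinear ∩ EA ⟂ CD]
2. A_y = 1057/146  [C, D, A are collinear ∩ EA ⟂ CD]
   → A = (1099/146, 1057/146)
3. F_x = 4757/876  [F is the midpoint of AC]
4. F_y = 5507/876  [F is the midpoint of AC]
   → F = (4757/876, 5507/876)

A = (1099/146, 1057/146)
F = (4757/876, 5507/876)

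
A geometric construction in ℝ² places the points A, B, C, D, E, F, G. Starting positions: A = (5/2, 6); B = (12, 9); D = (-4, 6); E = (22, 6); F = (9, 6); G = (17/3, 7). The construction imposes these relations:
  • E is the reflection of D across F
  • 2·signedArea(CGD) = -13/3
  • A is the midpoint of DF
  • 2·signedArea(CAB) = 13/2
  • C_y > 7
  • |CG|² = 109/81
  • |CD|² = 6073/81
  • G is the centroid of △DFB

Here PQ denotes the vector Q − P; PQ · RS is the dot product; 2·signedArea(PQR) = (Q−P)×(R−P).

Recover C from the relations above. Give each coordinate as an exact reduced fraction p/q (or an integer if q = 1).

C = (41/9, 22/3)

1. C_x = 41/9  [2·signedArea(CGD) = -13/3 ∩ 2·signedArea(CAB) = 13/2]
2. C_y = 22/3  [2·signedArea(CGD) = -13/3 ∩ 2·signedArea(CAB) = 13/2]
   → C = (41/9, 22/3)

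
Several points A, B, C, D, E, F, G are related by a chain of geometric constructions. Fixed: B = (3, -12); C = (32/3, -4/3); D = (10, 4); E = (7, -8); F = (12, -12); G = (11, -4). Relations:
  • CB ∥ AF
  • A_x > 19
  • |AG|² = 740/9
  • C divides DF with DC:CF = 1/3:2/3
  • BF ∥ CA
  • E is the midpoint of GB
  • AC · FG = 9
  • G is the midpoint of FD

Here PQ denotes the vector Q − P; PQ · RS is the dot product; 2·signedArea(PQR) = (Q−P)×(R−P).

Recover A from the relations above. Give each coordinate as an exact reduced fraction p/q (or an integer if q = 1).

A = (59/3, -4/3)

1. A_x = 59/3  [CB ∥ AF ∩ BF ∥ CA]
2. A_y = -4/3  [CB ∥ AF ∩ BF ∥ CA]
   → A = (59/3, -4/3)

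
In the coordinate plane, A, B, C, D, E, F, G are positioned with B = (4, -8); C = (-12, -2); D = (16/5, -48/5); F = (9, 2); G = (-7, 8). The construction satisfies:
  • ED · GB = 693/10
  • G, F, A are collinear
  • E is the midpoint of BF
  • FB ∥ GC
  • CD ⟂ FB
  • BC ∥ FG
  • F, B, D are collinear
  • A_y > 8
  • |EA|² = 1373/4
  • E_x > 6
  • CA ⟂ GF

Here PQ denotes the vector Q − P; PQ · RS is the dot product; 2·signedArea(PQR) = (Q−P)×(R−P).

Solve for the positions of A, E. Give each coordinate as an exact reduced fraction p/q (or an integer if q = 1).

1. A_x = -591/73  [G, F, A are collinear ∩ CA ⟂ GF]
2. A_y = 614/73  [G, F, A are collinear ∩ CA ⟂ GF]
   → A = (-591/73, 614/73)
3. E_x = 13/2  [E is the midpoint of BF]
4. E_y = -3  [E is the midpoint of BF]
   → E = (13/2, -3)

A = (-591/73, 614/73)
E = (13/2, -3)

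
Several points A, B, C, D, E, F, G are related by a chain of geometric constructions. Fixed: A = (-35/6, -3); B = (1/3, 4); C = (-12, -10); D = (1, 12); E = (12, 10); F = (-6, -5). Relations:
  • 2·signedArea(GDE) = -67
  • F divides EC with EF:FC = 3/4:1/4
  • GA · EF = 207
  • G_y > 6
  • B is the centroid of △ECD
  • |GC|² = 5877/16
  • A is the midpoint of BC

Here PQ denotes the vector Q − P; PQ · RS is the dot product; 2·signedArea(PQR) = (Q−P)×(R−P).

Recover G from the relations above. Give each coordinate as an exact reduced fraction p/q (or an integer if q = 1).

G = (-9/4, 13/2)

1. G_x = -9/4  [2·signedArea(GDE) = -67 ∩ GA · EF = 207]
2. G_y = 13/2  [2·signedArea(GDE) = -67 ∩ GA · EF = 207]
   → G = (-9/4, 13/2)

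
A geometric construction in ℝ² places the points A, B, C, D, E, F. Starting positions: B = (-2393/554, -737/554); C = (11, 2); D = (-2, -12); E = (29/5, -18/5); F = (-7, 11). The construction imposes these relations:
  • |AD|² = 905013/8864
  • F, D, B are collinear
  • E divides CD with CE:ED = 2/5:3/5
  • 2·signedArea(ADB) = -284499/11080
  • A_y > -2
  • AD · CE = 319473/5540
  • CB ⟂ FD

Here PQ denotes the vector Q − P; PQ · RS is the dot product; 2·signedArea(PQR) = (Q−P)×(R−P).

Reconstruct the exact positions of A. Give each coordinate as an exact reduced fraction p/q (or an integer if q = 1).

1. A_x = -19829/11080  [2·signedArea(ADB) = -284499/11080 ∩ AD · CE = 319473/5540]
2. A_y = -21027/11080  [2·signedArea(ADB) = -284499/11080 ∩ AD · CE = 319473/5540]
   → A = (-19829/11080, -21027/11080)

A = (-19829/11080, -21027/11080)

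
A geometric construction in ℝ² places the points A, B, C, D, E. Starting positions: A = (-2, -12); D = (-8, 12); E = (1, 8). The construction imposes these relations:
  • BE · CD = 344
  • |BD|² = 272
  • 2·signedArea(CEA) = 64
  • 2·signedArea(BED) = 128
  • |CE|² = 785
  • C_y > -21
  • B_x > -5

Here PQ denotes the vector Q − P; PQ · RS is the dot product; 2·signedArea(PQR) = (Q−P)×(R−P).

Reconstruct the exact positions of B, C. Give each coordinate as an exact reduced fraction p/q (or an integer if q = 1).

B = (-4, -4)
C = (0, -20)

1. B_x = -4  [line -4·x + -9·y + -52 = 0 ∩ |BD|² = 272]
2. B_y = -4  [line -4·x + -9·y + -52 = 0 ∩ |BD|² = 272]
   → B = (-4, -4)
3. C_x = 0  [BE · CD = 344 ∩ 2·signedArea(CEA) = 64]
4. C_y = -20  [BE · CD = 344 ∩ 2·signedArea(CEA) = 64]
   → C = (0, -20)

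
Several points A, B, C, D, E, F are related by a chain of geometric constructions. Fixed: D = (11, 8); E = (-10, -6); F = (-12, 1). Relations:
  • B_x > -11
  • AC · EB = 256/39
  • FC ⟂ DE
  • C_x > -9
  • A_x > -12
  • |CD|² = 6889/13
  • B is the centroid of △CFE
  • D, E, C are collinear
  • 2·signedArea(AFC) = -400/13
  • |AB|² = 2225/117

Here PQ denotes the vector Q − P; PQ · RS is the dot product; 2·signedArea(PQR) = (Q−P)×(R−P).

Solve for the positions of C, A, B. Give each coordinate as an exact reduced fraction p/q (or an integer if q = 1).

A = (-154/13, -94/13)
B = (-392/39, -127/39)
C = (-106/13, -62/13)

1. C_x = -106/13  [D, E, C are collinear ∩ FC ⟂ DE]
2. C_y = -62/13  [D, E, C are collinear ∩ FC ⟂ DE]
   → C = (-106/13, -62/13)
3. B_x = -392/39  [B is the centroid of △CFE]
4. B_y = -127/39  [B is the centroid of △CFE]
   → B = (-392/39, -127/39)
5. A_x = -154/13  [2·signedArea(AFC) = -400/13 ∩ AC · EB = 256/39]
6. A_y = -94/13  [2·signedArea(AFC) = -400/13 ∩ AC · EB = 256/39]
   → A = (-154/13, -94/13)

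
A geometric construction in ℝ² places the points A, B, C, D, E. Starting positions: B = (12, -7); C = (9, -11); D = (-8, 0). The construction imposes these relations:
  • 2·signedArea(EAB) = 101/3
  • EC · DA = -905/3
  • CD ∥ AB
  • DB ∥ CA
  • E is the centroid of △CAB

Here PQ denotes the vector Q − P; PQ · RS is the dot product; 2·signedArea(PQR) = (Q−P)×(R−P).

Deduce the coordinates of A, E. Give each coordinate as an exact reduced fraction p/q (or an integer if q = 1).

1. A_x = 29  [CD ∥ AB ∩ DB ∥ CA]
2. A_y = -18  [CD ∥ AB ∩ DB ∥ CA]
   → A = (29, -18)
3. E_x = 50/3  [E is the centroid of △CAB]
4. E_y = -12  [E is the centroid of △CAB]
   → E = (50/3, -12)

A = (29, -18)
E = (50/3, -12)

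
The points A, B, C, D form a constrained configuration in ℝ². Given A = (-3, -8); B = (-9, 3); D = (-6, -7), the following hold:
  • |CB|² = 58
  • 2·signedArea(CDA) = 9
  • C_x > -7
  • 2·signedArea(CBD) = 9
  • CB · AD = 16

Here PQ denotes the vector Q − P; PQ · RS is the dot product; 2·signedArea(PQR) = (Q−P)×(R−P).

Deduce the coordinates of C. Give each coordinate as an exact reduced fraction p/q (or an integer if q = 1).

C = (-6, -4)

1. C_x = -6  [2·signedArea(CDA) = 9 ∩ CB · AD = 16]
2. C_y = -4  [2·signedArea(CDA) = 9 ∩ CB · AD = 16]
   → C = (-6, -4)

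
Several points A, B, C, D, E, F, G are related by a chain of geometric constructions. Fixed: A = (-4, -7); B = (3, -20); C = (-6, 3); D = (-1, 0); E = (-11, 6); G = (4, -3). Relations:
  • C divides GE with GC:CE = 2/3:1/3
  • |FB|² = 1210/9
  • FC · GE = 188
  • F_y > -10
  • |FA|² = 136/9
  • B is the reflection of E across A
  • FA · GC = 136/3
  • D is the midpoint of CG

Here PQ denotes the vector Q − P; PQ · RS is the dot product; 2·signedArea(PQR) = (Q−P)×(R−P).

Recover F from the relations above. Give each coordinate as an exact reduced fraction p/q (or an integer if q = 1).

F = (-2/3, -9)

1. F_x = -2/3  [line 15·x + -9·y + -71 = 0 ∩ |FA|² = 136/9]
2. F_y = -9  [line 15·x + -9·y + -71 = 0 ∩ |FA|² = 136/9]
   → F = (-2/3, -9)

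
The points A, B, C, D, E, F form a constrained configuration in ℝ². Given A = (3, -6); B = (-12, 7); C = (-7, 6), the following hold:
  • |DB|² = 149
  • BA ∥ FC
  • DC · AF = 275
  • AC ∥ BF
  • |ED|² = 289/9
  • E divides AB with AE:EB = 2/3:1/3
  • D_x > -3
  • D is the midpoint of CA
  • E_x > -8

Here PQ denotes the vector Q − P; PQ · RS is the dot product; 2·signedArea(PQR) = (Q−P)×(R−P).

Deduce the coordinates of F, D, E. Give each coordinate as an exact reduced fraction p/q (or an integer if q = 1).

D = (-2, 0)
E = (-7, 8/3)
F = (-22, 19)

1. F_x = -22  [BA ∥ FC ∩ AC ∥ BF]
2. F_y = 19  [BA ∥ FC ∩ AC ∥ BF]
   → F = (-22, 19)
3. D_x = -2  [D is the midpoint of CA]
4. D_y = 0  [D is the midpoint of CA]
   → D = (-2, 0)
5. E_x = -7  [E divides AB with AE:EB = 2/3:1/3]
6. E_y = 8/3  [E divides AB with AE:EB = 2/3:1/3]
   → E = (-7, 8/3)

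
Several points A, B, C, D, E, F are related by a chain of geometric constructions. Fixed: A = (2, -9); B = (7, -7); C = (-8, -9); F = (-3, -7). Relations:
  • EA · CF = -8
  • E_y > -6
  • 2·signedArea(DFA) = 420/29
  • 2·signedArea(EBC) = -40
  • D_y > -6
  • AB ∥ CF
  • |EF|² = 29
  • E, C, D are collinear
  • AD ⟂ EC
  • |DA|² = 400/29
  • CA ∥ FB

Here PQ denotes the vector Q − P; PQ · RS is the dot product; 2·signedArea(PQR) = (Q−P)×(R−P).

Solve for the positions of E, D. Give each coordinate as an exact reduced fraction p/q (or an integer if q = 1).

1. E_x = 2  [2·signedArea(EBC) = -40 ∩ EA · CF = -8]
2. E_y = -5  [2·signedArea(EBC) = -40 ∩ EA · CF = -8]
   → E = (2, -5)
3. D_x = 18/29  [E, C, D are collinear ∩ AD ⟂ EC]
4. D_y = -161/29  [E, C, D are collinear ∩ AD ⟂ EC]
   → D = (18/29, -161/29)

D = (18/29, -161/29)
E = (2, -5)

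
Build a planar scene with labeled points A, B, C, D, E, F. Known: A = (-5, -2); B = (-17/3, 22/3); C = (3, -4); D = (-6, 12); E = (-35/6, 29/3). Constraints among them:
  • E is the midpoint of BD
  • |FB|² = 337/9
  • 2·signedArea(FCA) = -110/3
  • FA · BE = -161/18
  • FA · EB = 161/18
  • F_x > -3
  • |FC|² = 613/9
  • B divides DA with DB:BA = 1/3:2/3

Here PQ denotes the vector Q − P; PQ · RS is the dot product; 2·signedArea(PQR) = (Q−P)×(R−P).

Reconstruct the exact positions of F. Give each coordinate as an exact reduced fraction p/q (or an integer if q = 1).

1. F_x = -8/3  [FA · EB = 161/18 ∩ 2·signedArea(FCA) = -110/3]
2. F_y = 2  [FA · EB = 161/18 ∩ 2·signedArea(FCA) = -110/3]
   → F = (-8/3, 2)

F = (-8/3, 2)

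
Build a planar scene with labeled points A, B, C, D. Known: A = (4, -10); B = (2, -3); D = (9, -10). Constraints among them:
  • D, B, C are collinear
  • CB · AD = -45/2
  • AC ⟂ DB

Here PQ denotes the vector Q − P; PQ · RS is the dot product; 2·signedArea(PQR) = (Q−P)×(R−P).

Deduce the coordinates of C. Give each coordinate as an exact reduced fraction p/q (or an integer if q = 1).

1. C_x = 13/2  [D, B, C are collinear ∩ AC ⟂ DB]
2. C_y = -15/2  [D, B, C are collinear ∩ AC ⟂ DB]
   → C = (13/2, -15/2)

C = (13/2, -15/2)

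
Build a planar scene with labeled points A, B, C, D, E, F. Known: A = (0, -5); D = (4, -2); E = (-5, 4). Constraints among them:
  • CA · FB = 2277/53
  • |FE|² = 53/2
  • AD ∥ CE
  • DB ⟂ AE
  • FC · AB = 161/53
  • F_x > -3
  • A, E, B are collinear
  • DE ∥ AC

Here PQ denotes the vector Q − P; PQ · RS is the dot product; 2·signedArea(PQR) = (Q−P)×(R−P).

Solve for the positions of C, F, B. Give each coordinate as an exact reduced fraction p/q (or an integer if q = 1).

1. C_x = -9  [AD ∥ CE ∩ DE ∥ AC]
2. C_y = 1  [AD ∥ CE ∩ DE ∥ AC]
   → C = (-9, 1)
3. B_x = -35/106  [A, E, B are collinear ∩ DB ⟂ AE]
4. B_y = -467/106  [A, E, B are collinear ∩ DB ⟂ AE]
   → B = (-35/106, -467/106)
5. F_x = -5/2  [FC · AB = 161/53 ∩ CA · FB = 2277/53]
6. F_y = -1/2  [FC · AB = 161/53 ∩ CA · FB = 2277/53]
   → F = (-5/2, -1/2)

B = (-35/106, -467/106)
C = (-9, 1)
F = (-5/2, -1/2)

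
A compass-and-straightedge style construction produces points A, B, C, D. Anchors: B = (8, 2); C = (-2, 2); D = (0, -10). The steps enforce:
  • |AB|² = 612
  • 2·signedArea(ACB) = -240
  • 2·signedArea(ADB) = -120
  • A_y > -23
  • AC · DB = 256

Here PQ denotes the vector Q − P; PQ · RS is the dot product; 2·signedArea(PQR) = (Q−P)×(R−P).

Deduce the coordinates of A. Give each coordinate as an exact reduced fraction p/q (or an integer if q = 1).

1. A_x = 2  [2·signedArea(ACB) = -240 ∩ AC · DB = 256]
2. A_y = -22  [2·signedArea(ACB) = -240 ∩ AC · DB = 256]
   → A = (2, -22)

A = (2, -22)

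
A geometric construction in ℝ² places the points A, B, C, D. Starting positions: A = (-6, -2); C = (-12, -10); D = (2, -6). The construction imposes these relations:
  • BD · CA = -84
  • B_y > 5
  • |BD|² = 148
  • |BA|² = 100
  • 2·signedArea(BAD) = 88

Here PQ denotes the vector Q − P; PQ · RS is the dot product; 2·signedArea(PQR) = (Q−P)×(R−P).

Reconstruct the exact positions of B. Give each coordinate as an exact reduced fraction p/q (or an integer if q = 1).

B = (0, 6)

1. B_x = 0  [2·signedArea(BAD) = 88 ∩ BD · CA = -84]
2. B_y = 6  [2·signedArea(BAD) = 88 ∩ BD · CA = -84]
   → B = (0, 6)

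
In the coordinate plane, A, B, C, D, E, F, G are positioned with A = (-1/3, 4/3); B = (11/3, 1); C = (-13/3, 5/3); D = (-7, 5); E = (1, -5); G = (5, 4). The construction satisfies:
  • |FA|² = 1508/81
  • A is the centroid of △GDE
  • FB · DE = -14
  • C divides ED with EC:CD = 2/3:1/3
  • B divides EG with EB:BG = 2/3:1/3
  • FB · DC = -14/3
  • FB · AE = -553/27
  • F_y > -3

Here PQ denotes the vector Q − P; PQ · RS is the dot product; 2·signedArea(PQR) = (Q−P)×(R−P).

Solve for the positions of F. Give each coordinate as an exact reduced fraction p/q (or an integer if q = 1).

1. F_x = 5/9  [FB · AE = -553/27 ∩ FB · DE = -14]
2. F_y = -26/9  [FB · AE = -553/27 ∩ FB · DE = -14]
   → F = (5/9, -26/9)

F = (5/9, -26/9)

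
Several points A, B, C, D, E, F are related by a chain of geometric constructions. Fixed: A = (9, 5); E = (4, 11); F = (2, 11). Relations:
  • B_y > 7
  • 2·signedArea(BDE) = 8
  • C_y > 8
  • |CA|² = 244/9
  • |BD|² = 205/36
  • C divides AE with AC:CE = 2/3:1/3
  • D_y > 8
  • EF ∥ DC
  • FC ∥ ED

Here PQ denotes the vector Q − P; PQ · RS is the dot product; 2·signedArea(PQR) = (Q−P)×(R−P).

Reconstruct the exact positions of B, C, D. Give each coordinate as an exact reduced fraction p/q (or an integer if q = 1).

B = (11/2, 8)
C = (17/3, 9)
D = (23/3, 9)

1. C_x = 17/3  [C divides AE with AC:CE = 2/3:1/3]
2. C_y = 9  [C divides AE with AC:CE = 2/3:1/3]
   → C = (17/3, 9)
3. D_x = 23/3  [EF ∥ DC ∩ FC ∥ ED]
4. D_y = 9  [EF ∥ DC ∩ FC ∥ ED]
   → D = (23/3, 9)
5. B_x = 11/2  [line -2·x + -11/3·y + 121/3 = 0 ∩ |BD|² = 205/36]
6. B_y = 8  [line -2·x + -11/3·y + 121/3 = 0 ∩ |BD|² = 205/36]
   → B = (11/2, 8)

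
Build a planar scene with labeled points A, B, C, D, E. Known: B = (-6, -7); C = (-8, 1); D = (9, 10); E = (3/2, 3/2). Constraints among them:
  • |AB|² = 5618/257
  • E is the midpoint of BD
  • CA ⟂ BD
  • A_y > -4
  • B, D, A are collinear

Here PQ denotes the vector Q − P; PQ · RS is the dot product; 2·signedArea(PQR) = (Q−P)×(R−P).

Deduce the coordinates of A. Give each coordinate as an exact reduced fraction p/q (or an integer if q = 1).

A = (-747/257, -898/257)

1. A_x = -747/257  [B, D, A are collinear ∩ CA ⟂ BD]
2. A_y = -898/257  [B, D, A are collinear ∩ CA ⟂ BD]
   → A = (-747/257, -898/257)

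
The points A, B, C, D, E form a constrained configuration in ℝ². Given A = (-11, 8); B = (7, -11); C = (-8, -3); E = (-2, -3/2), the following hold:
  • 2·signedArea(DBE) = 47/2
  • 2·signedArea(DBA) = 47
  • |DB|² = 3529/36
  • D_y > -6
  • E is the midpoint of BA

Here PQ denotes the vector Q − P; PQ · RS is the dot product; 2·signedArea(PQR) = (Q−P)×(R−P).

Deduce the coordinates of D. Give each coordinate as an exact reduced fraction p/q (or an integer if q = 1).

1. D_x = -1  [line -19·x + -18·y + -112 = 0 ∩ |DB|² = 3529/36]
2. D_y = -31/6  [line -19·x + -18·y + -112 = 0 ∩ |DB|² = 3529/36]
   → D = (-1, -31/6)

D = (-1, -31/6)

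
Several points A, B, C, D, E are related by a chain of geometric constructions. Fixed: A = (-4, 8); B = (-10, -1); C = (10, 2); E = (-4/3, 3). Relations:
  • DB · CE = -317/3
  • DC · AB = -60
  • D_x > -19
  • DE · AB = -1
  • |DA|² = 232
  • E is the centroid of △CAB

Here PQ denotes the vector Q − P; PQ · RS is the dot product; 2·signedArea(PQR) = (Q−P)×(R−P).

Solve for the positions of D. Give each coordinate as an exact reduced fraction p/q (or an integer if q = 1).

1. D_x = -18  [DE · AB = -1 ∩ DB · CE = -317/3]
2. D_y = 14  [DE · AB = -1 ∩ DB · CE = -317/3]
   → D = (-18, 14)

D = (-18, 14)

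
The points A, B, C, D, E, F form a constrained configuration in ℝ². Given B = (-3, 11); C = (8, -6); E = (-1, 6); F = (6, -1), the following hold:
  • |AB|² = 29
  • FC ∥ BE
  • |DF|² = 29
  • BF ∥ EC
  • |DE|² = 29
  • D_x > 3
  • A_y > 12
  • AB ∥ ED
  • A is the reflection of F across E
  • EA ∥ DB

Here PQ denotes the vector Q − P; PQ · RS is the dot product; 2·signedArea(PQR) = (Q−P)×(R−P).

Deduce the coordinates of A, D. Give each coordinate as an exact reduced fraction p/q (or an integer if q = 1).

1. A_x = -8  [A is the reflection of F across E]
2. A_y = 13  [A is the reflection of F across E]
   → A = (-8, 13)
3. D_x = 4  [EA ∥ DB ∩ AB ∥ ED]
4. D_y = 4  [EA ∥ DB ∩ AB ∥ ED]
   → D = (4, 4)

A = (-8, 13)
D = (4, 4)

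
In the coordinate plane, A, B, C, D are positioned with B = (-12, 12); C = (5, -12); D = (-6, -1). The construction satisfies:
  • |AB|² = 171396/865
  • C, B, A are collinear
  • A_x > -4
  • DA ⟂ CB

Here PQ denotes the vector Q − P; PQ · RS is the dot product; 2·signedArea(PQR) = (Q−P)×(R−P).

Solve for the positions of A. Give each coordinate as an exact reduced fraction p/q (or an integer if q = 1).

1. A_x = -3342/865  [C, B, A are collinear ∩ DA ⟂ CB]
2. A_y = 444/865  [C, B, A are collinear ∩ DA ⟂ CB]
   → A = (-3342/865, 444/865)

A = (-3342/865, 444/865)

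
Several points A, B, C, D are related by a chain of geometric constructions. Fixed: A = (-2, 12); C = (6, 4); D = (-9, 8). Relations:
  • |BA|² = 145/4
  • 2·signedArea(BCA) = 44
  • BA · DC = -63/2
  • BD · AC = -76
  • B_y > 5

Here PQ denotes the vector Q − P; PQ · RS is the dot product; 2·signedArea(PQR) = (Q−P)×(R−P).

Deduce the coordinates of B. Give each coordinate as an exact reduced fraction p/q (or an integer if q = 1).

1. B_x = -3/2  [BA · DC = -63/2 ∩ BD · AC = -76]
2. B_y = 6  [BA · DC = -63/2 ∩ BD · AC = -76]
   → B = (-3/2, 6)

B = (-3/2, 6)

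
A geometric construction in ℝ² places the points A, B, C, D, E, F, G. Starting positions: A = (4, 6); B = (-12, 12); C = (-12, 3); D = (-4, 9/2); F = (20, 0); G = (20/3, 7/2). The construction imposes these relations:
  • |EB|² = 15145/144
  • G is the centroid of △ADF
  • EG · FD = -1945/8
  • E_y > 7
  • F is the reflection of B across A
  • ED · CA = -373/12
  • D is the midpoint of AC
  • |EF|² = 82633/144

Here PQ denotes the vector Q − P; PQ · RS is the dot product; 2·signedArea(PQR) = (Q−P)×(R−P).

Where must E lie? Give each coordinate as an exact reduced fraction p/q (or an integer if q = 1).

1. E_x = -8/3  [EG · FD = -1945/8 ∩ ED · CA = -373/12]
2. E_y = 31/4  [EG · FD = -1945/8 ∩ ED · CA = -373/12]
   → E = (-8/3, 31/4)

E = (-8/3, 31/4)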